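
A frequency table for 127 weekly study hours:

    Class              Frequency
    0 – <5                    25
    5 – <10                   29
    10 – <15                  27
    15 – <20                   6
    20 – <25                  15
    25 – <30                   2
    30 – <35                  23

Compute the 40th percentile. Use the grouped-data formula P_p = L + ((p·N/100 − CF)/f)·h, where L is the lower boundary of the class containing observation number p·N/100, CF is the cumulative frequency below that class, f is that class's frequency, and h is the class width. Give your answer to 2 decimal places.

N = 127; target position k = 40/100 · 127 = 50.8.
Cumulative frequencies: 25, 54, 81, 87, 102, 104, 127.
Observation 50.8 falls in the class 5 – <10.
L = 5, CF = 25, f = 29, h = 5.
P40 = 5 + ((50.8 − 25)/29)·5 = 5 + 4.44828 = 9.44828.

9.45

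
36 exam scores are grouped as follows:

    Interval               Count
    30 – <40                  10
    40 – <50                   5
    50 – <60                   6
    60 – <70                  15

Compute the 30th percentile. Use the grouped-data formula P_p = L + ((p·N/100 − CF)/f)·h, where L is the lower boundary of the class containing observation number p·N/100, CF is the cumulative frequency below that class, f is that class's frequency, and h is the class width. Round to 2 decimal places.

41.60

N = 36; target position k = 30/100 · 36 = 10.8.
Cumulative frequencies: 10, 15, 21, 36.
Observation 10.8 falls in the class 40 – <50.
L = 40, CF = 10, f = 5, h = 10.
P30 = 40 + ((10.8 − 10)/5)·10 = 40 + 1.6 = 41.6.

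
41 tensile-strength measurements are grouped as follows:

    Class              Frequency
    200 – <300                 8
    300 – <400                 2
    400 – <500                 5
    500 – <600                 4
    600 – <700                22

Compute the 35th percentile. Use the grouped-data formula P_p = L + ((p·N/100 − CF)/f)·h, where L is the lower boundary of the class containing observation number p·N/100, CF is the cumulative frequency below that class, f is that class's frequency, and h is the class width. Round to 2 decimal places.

N = 41; target position k = 35/100 · 41 = 14.35.
Cumulative frequencies: 8, 10, 15, 19, 41.
Observation 14.35 falls in the class 400 – <500.
L = 400, CF = 10, f = 5, h = 100.
P35 = 400 + ((14.35 − 10)/5)·100 = 400 + 87 = 487.

487.00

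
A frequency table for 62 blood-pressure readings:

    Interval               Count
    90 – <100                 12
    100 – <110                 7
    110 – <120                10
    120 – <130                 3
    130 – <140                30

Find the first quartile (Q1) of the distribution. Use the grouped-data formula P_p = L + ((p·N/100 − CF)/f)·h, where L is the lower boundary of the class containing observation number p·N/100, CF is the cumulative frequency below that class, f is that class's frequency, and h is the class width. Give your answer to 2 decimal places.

105.00

N = 62; target position k = 25/100 · 62 = 15.5.
Cumulative frequencies: 12, 19, 29, 32, 62.
Observation 15.5 falls in the class 100 – <110.
L = 100, CF = 12, f = 7, h = 10.
P25 = 100 + ((15.5 − 12)/7)·10 = 100 + 5 = 105.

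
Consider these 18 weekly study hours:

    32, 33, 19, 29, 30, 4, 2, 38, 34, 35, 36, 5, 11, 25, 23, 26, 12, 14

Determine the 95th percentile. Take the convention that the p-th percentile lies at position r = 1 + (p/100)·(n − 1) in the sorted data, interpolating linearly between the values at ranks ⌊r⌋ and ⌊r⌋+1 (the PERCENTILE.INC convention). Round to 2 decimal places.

Sorted: 2, 4, 5, 11, 12, 14, 19, 23, 25, 26, 29, 30, 32, 33, 34, 35, 36, 38.
n = 18.
r = 1 + (95/100)·(18 − 1) = 1 + 16.15 = 17.15.
Rank 17 is 36 and rank 18 is 38.
Interpolate: 36 + 0.15·(38 − 36) = 36 + 0.15·2 = 36.3.

36.30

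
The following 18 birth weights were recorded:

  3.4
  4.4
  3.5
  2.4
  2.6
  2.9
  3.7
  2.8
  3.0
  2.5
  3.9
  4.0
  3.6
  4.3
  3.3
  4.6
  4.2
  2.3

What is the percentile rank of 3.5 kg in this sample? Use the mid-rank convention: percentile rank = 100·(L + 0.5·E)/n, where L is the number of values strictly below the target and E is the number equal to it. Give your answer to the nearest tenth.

Sorted: 2.3, 2.4, 2.5, 2.6, 2.8, 2.9, 3.0, 3.3, 3.4, 3.5, 3.6, 3.7, 3.9, 4.0, 4.2, 4.3, 4.4, 4.6.
Count below 3.5: L = 9; count equal: E = 1; n = 18.
Percentile rank = 100·(9 + 0.5·1)/18 = 100·9.5/18 = 52.78.

52.8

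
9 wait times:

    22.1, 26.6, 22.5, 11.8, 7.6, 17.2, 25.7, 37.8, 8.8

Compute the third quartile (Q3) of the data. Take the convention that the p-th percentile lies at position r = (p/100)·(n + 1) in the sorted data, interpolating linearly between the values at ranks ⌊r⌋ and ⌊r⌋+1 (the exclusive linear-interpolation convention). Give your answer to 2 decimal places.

26.15

Sorted: 7.6, 8.8, 11.8, 17.2, 22.1, 22.5, 25.7, 26.6, 37.8.
n = 9.
r = (75/100)·(9 + 1) = 7.5.
Rank 7 is 25.7 and rank 8 is 26.6.
Interpolate: 25.7 + 0.5·(26.6 − 25.7) = 25.7 + 0.5·0.9 = 26.15.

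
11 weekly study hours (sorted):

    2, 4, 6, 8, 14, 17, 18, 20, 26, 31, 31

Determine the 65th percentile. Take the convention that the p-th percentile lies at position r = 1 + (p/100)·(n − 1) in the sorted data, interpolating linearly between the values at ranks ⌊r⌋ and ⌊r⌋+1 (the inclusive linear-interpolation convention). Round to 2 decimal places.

19.00

n = 11.
r = 1 + (65/100)·(11 − 1) = 1 + 6.5 = 7.5.
Rank 7 is 18 and rank 8 is 20.
Interpolate: 18 + 0.5·(20 − 18) = 18 + 0.5·2 = 19.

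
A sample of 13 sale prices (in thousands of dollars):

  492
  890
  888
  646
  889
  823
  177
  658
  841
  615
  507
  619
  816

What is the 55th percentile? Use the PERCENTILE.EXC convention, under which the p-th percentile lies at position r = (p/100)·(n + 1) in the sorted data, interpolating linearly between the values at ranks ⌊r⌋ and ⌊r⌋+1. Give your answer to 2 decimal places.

Sorted: 177, 492, 507, 615, 619, 646, 658, 816, 823, 841, 888, 889, 890.
n = 13.
r = (55/100)·(13 + 1) = 7.7.
Rank 7 is 658 and rank 8 is 816.
Interpolate: 658 + 0.7·(816 − 658) = 658 + 0.7·158 = 768.6.

768.60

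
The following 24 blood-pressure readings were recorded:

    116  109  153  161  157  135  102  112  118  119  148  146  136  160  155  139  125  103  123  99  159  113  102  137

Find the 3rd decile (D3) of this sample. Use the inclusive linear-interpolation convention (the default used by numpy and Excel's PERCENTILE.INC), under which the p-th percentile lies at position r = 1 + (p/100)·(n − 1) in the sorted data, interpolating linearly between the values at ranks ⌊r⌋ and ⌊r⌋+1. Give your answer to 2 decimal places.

115.70

Sorted: 99, 102, 102, 103, 109, 112, 113, 116, 118, 119, 123, 125, 135, 136, 137, 139, 146, 148, 153, 155, 157, 159, 160, 161.
n = 24.
r = 1 + (30/100)·(24 − 1) = 1 + 6.9 = 7.9.
Rank 7 is 113 and rank 8 is 116.
Interpolate: 113 + 0.9·(116 − 113) = 113 + 0.9·3 = 115.7.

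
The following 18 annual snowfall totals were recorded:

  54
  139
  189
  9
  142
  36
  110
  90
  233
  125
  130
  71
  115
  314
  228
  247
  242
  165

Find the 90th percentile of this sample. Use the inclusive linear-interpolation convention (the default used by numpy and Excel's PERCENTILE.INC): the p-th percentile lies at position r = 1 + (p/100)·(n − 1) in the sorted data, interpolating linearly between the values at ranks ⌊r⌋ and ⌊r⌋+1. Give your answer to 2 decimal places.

Sorted: 9, 36, 54, 71, 90, 110, 115, 125, 130, 139, 142, 165, 189, 228, 233, 242, 247, 314.
n = 18.
r = 1 + (90/100)·(18 − 1) = 1 + 15.3 = 16.3.
Rank 16 is 242 and rank 17 is 247.
Interpolate: 242 + 0.3·(247 − 242) = 242 + 0.3·5 = 243.5.

243.50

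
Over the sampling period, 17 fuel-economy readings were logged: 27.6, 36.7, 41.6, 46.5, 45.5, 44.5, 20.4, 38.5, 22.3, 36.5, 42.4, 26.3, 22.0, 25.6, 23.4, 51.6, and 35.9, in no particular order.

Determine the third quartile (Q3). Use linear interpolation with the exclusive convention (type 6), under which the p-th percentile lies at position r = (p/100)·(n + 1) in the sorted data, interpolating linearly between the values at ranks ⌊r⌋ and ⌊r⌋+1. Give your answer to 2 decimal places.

Sorted: 20.4, 22.0, 22.3, 23.4, 25.6, 26.3, 27.6, 35.9, 36.5, 36.7, 38.5, 41.6, 42.4, 44.5, 45.5, 46.5, 51.6.
n = 17.
r = (75/100)·(17 + 1) = 13.5.
Rank 13 is 42.4 and rank 14 is 44.5.
Interpolate: 42.4 + 0.5·(44.5 − 42.4) = 42.4 + 0.5·2.1 = 43.45.

43.45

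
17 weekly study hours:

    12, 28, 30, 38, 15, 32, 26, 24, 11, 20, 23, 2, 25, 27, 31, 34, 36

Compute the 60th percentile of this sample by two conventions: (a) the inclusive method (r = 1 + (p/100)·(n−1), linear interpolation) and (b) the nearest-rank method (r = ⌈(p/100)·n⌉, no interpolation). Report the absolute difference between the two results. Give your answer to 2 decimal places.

0.40

Sorted: 2, 11, 12, 15, 20, 23, 24, 25, 26, 27, 28, 30, 31, 32, 34, 36, 38.
n = 17.
(a) r = 10.6; between ranks 10 (27) and 11 (28): 27.6.
(b) the nearest-rank method: rank 11 → 28.
|27.6 − 28| = 0.4.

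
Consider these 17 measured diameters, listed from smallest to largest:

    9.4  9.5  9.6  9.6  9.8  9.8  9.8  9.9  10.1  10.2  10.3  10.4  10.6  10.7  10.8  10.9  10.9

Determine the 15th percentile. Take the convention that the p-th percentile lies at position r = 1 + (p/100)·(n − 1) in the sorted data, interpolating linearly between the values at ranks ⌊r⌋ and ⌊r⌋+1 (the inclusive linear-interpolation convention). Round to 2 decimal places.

n = 17.
r = 1 + (15/100)·(17 − 1) = 1 + 2.4 = 3.4.
Rank 3 is 9.6 and rank 4 is 9.6.
Interpolate: 9.6 + 0.4·(9.6 − 9.6) = 9.6 + 0.4·0 = 9.6.

9.60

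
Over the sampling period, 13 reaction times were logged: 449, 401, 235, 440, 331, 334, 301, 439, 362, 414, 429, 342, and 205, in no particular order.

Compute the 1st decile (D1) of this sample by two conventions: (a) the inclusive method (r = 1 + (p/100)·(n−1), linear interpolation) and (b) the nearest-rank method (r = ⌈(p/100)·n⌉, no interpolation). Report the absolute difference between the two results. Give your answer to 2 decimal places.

Sorted: 205, 235, 301, 331, 334, 342, 362, 401, 414, 429, 439, 440, 449.
n = 13.
(a) r = 2.2; between ranks 2 (235) and 3 (301): 248.2.
(b) the nearest-rank method: rank 2 → 235.
|248.2 − 235| = 13.2.

13.20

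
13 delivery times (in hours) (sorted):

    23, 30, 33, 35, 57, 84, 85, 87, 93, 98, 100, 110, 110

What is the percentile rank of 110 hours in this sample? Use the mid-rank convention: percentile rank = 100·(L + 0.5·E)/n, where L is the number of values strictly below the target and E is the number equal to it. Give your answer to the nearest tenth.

92.3

Count below 110: L = 11; count equal: E = 2; n = 13.
Percentile rank = 100·(11 + 0.5·2)/13 = 100·12/13 = 92.31.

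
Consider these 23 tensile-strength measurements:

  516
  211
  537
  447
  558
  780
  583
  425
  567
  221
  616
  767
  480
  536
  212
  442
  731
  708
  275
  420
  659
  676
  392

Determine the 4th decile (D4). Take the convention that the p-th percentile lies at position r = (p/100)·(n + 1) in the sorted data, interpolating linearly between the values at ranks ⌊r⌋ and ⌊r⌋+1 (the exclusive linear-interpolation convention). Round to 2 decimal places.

Sorted: 211, 212, 221, 275, 392, 420, 425, 442, 447, 480, 516, 536, 537, 558, 567, 583, 616, 659, 676, 708, 731, 767, 780.
n = 23.
r = (40/100)·(23 + 1) = 9.6.
Rank 9 is 447 and rank 10 is 480.
Interpolate: 447 + 0.6·(480 − 447) = 447 + 0.6·33 = 466.8.

466.80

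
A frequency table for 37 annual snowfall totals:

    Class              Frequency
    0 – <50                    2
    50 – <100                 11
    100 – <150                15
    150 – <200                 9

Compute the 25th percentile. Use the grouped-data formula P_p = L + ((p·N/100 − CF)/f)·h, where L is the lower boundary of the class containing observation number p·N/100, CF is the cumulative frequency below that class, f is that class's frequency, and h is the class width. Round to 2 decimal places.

82.95

N = 37; target position k = 25/100 · 37 = 9.25.
Cumulative frequencies: 2, 13, 28, 37.
Observation 9.25 falls in the class 50 – <100.
L = 50, CF = 2, f = 11, h = 50.
P25 = 50 + ((9.25 − 2)/11)·50 = 50 + 32.9545 = 82.9545.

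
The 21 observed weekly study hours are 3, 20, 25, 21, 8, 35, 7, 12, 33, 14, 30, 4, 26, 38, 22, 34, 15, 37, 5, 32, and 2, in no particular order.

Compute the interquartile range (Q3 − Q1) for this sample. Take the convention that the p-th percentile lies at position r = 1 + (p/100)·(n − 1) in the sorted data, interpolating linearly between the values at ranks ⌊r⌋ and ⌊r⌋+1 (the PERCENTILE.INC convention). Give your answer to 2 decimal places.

24.00

Sorted: 2, 3, 4, 5, 7, 8, 12, 14, 15, 20, 21, 22, 25, 26, 30, 32, 33, 34, 35, 37, 38.
n = 21.
P25: r = 6 (integer) → 8.
P75: r = 16 (integer) → 32.
Difference: 32 − 8 = 24.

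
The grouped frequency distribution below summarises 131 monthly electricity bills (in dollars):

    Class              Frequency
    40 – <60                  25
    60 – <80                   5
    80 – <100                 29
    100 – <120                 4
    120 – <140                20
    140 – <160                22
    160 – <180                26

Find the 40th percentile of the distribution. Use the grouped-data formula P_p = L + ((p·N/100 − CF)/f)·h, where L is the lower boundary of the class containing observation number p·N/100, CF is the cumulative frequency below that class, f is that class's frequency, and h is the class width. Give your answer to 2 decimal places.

95.45

N = 131; target position k = 40/100 · 131 = 52.4.
Cumulative frequencies: 25, 30, 59, 63, 83, 105, 131.
Observation 52.4 falls in the class 80 – <100.
L = 80, CF = 30, f = 29, h = 20.
P40 = 80 + ((52.4 − 30)/29)·20 = 80 + 15.4483 = 95.4483.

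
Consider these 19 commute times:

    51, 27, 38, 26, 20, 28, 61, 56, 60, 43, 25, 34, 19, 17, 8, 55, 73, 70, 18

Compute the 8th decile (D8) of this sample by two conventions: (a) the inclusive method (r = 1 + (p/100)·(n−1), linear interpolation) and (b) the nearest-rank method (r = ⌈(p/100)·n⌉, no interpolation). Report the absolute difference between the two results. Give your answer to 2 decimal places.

2.40

Sorted: 8, 17, 18, 19, 20, 25, 26, 27, 28, 34, 38, 43, 51, 55, 56, 60, 61, 70, 73.
n = 19.
(a) r = 15.4; between ranks 15 (56) and 16 (60): 57.6.
(b) the nearest-rank method: rank 16 → 60.
|57.6 − 60| = 2.4.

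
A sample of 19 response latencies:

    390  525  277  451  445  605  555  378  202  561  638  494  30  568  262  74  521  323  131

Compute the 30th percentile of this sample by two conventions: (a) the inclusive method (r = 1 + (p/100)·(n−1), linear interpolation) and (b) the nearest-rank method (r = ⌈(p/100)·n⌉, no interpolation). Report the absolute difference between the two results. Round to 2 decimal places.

Sorted: 30, 74, 131, 202, 262, 277, 323, 378, 390, 445, 451, 494, 521, 525, 555, 561, 568, 605, 638.
n = 19.
(a) r = 6.4; between ranks 6 (277) and 7 (323): 295.4.
(b) the nearest-rank method: rank 6 → 277.
|295.4 − 277| = 18.4.

18.40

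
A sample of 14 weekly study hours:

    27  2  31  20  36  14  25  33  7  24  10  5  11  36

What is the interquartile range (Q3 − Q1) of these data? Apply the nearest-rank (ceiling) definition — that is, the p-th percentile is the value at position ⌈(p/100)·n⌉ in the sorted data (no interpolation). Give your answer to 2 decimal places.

21.00

Sorted: 2, 5, 7, 10, 11, 14, 20, 24, 25, 27, 31, 33, 36, 36.
n = 14.
P25: rank ⌈25/100·14⌉ = 4 → 10.
P75: rank ⌈75/100·14⌉ = 11 → 31.
Difference: 31 − 10 = 21.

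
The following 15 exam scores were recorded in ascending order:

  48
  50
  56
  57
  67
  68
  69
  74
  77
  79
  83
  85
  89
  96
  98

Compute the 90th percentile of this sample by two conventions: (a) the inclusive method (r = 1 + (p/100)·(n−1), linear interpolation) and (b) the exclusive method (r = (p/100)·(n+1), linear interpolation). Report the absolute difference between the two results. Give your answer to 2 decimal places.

3.60

n = 15.
(a) r = 13.6; between ranks 13 (89) and 14 (96): 93.2.
(b) r = 14.4; between ranks 14 (96) and 15 (98): 96.8.
|93.2 − 96.8| = 3.6.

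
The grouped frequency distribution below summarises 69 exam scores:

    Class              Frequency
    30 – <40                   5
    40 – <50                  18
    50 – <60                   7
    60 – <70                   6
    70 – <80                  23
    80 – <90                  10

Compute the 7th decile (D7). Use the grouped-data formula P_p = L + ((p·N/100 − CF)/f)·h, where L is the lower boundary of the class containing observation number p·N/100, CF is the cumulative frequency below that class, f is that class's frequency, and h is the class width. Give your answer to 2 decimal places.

75.35

N = 69; target position k = 70/100 · 69 = 48.3.
Cumulative frequencies: 5, 23, 30, 36, 59, 69.
Observation 48.3 falls in the class 70 – <80.
L = 70, CF = 36, f = 23, h = 10.
P70 = 70 + ((48.3 − 36)/23)·10 = 70 + 5.34783 = 75.3478.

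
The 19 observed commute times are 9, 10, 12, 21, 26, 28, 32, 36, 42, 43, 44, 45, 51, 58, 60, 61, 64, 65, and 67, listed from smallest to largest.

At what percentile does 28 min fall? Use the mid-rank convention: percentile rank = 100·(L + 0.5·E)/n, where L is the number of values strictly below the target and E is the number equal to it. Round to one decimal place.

28.9

Count below 28: L = 5; count equal: E = 1; n = 19.
Percentile rank = 100·(5 + 0.5·1)/19 = 100·5.5/19 = 28.95.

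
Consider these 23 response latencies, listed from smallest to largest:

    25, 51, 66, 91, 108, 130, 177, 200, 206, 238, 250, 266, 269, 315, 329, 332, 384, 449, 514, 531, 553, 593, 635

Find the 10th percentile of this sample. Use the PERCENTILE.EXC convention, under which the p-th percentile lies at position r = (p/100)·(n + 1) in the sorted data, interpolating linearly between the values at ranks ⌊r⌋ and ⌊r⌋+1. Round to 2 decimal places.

57.00

n = 23.
r = (10/100)·(23 + 1) = 2.4.
Rank 2 is 51 and rank 3 is 66.
Interpolate: 51 + 0.4·(66 − 51) = 51 + 0.4·15 = 57.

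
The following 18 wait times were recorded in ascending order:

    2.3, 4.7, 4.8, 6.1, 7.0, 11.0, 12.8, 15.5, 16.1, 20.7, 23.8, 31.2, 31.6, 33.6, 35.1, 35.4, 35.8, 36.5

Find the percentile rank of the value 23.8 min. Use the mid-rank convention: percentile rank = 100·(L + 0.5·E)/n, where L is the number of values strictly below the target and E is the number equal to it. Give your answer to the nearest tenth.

Count below 23.8: L = 10; count equal: E = 1; n = 18.
Percentile rank = 100·(10 + 0.5·1)/18 = 100·10.5/18 = 58.33.

58.3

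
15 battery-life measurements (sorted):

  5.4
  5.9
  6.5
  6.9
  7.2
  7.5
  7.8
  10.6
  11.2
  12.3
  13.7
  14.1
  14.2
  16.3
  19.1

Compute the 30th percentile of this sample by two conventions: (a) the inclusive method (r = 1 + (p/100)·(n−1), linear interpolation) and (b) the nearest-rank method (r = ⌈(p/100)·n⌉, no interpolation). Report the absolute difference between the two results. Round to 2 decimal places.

n = 15.
(a) r = 5.2; between ranks 5 (7.2) and 6 (7.5): 7.26.
(b) the nearest-rank method: rank 5 → 7.2.
|7.26 − 7.2| = 0.06.

0.06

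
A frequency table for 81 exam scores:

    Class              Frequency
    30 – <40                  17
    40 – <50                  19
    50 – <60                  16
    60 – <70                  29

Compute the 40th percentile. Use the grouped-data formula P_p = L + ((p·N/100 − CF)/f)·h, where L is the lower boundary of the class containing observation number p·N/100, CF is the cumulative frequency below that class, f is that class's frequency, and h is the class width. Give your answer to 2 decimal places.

N = 81; target position k = 40/100 · 81 = 32.4.
Cumulative frequencies: 17, 36, 52, 81.
Observation 32.4 falls in the class 40 – <50.
L = 40, CF = 17, f = 19, h = 10.
P40 = 40 + ((32.4 − 17)/19)·10 = 40 + 8.10526 = 48.1053.

48.11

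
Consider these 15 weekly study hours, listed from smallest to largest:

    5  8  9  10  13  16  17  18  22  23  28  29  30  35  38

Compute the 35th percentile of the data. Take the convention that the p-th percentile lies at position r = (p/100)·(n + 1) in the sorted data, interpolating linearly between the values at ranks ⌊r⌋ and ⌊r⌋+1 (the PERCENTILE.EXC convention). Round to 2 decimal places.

14.80

n = 15.
r = (35/100)·(15 + 1) = 5.6.
Rank 5 is 13 and rank 6 is 16.
Interpolate: 13 + 0.6·(16 − 13) = 13 + 0.6·3 = 14.8.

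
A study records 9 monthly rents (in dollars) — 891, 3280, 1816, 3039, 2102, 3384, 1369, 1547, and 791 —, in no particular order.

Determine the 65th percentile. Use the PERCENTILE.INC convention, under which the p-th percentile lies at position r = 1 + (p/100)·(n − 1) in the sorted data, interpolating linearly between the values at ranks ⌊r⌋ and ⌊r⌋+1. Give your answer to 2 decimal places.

2289.40

Sorted: 791, 891, 1369, 1547, 1816, 2102, 3039, 3280, 3384.
n = 9.
r = 1 + (65/100)·(9 − 1) = 1 + 5.2 = 6.2.
Rank 6 is 2102 and rank 7 is 3039.
Interpolate: 2102 + 0.2·(3039 − 2102) = 2102 + 0.2·937 = 2289.4.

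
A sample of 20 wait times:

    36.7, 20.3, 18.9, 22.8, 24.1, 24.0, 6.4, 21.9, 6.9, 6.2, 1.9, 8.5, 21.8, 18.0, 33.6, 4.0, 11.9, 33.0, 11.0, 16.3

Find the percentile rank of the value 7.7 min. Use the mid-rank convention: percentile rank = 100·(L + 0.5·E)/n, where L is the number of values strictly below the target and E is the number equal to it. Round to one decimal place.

25.0

Sorted: 1.9, 4.0, 6.2, 6.4, 6.9, 8.5, 11.0, 11.9, 16.3, 18.0, 18.9, 20.3, 21.8, 21.9, 22.8, 24.0, 24.1, 33.0, 33.6, 36.7.
Count below 7.7: L = 5; count equal: E = 0; n = 20.
Percentile rank = 100·(5 + 0.5·0)/20 = 100·5/20 = 25.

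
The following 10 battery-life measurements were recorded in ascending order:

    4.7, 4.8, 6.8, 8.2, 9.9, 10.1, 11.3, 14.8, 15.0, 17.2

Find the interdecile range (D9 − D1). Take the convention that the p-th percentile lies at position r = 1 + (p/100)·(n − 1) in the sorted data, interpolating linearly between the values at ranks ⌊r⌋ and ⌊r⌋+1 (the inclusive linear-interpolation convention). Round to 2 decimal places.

n = 10.
P10: r = 1.9; ranks 1–2 are 4.7, 4.8; interpolating gives 4.79.
P90: r = 9.1; ranks 9–10 are 15.0, 17.2; interpolating gives 15.22.
Difference: 15.22 − 4.79 = 10.43.

10.43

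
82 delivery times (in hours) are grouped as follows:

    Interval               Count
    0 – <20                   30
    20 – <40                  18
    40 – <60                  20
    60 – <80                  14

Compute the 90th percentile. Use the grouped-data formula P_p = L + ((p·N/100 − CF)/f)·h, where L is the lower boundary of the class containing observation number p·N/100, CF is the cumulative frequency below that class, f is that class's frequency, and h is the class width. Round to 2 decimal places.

N = 82; target position k = 90/100 · 82 = 73.8.
Cumulative frequencies: 30, 48, 68, 82.
Observation 73.8 falls in the class 60 – <80.
L = 60, CF = 68, f = 14, h = 20.
P90 = 60 + ((73.8 − 68)/14)·20 = 60 + 8.28571 = 68.2857.

68.29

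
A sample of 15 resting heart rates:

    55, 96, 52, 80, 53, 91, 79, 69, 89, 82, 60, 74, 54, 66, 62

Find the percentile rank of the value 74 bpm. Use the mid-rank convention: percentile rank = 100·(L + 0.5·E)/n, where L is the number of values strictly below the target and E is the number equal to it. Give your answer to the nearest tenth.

Sorted: 52, 53, 54, 55, 60, 62, 66, 69, 74, 79, 80, 82, 89, 91, 96.
Count below 74: L = 8; count equal: E = 1; n = 15.
Percentile rank = 100·(8 + 0.5·1)/15 = 100·8.5/15 = 56.67.

56.7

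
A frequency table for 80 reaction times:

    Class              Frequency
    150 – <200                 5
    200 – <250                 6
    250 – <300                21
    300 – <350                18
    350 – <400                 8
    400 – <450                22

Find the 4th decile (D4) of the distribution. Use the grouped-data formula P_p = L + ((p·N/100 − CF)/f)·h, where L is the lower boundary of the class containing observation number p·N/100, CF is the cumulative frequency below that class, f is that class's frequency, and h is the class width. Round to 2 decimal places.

300.00

N = 80; target position k = 40/100 · 80 = 32.
Cumulative frequencies: 5, 11, 32, 50, 58, 80.
Observation 32 falls in the class 250 – <300.
L = 250, CF = 11, f = 21, h = 50.
P40 = 250 + ((32 − 11)/21)·50 = 250 + 50 = 300.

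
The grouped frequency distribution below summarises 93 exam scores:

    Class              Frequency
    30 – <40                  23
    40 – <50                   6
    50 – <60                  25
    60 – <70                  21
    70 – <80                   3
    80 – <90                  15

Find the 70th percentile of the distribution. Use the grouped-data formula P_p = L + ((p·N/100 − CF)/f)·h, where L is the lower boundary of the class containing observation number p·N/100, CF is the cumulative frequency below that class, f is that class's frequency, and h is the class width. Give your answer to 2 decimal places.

65.29

N = 93; target position k = 70/100 · 93 = 65.1.
Cumulative frequencies: 23, 29, 54, 75, 78, 93.
Observation 65.1 falls in the class 60 – <70.
L = 60, CF = 54, f = 21, h = 10.
P70 = 60 + ((65.1 − 54)/21)·10 = 60 + 5.28571 = 65.2857.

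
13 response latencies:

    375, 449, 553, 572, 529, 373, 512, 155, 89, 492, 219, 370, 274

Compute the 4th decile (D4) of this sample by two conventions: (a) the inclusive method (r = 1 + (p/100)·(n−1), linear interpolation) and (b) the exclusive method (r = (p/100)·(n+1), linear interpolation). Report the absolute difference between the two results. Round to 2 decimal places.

Sorted: 89, 155, 219, 274, 370, 373, 375, 449, 492, 512, 529, 553, 572.
n = 13.
(a) r = 5.8; between ranks 5 (370) and 6 (373): 372.4.
(b) r = 5.6; between ranks 5 (370) and 6 (373): 371.8.
|372.4 − 371.8| = 0.6.

0.60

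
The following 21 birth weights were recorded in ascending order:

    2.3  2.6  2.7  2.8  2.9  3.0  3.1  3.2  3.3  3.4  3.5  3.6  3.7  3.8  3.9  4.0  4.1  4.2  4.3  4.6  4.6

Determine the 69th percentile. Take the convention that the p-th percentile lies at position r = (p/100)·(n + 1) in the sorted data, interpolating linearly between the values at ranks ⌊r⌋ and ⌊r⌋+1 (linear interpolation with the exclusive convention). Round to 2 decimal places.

n = 21.
r = (69/100)·(21 + 1) = 15.18.
Rank 15 is 3.9 and rank 16 is 4.0.
Interpolate: 3.9 + 0.18·(4.0 − 3.9) = 3.9 + 0.18·0.1 = 3.918.

3.92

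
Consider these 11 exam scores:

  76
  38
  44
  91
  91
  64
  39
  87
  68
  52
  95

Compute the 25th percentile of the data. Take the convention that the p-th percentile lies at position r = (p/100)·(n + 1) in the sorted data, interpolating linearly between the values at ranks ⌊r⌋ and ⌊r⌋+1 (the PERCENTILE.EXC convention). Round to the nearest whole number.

Sorted: 38, 39, 44, 52, 64, 68, 76, 87, 91, 91, 95.
n = 11.
r = (25/100)·(11 + 1) = 3.
r is an integer, so P25 is the value at rank 3: 44.

44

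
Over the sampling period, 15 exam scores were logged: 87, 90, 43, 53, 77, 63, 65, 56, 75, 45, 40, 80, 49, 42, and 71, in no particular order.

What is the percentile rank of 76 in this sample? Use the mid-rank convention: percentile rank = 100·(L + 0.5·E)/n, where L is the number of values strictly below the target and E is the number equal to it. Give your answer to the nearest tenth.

Sorted: 40, 42, 43, 45, 49, 53, 56, 63, 65, 71, 75, 77, 80, 87, 90.
Count below 76: L = 11; count equal: E = 0; n = 15.
Percentile rank = 100·(11 + 0.5·0)/15 = 100·11/15 = 73.33.

73.3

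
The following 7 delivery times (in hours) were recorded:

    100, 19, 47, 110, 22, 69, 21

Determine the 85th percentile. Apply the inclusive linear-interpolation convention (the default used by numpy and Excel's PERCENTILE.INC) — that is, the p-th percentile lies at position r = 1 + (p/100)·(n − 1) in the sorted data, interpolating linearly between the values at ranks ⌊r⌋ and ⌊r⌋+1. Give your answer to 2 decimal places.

Sorted: 19, 21, 22, 47, 69, 100, 110.
n = 7.
r = 1 + (85/100)·(7 − 1) = 1 + 5.1 = 6.1.
Rank 6 is 100 and rank 7 is 110.
Interpolate: 100 + 0.1·(110 − 100) = 100 + 0.1·10 = 101.

101.00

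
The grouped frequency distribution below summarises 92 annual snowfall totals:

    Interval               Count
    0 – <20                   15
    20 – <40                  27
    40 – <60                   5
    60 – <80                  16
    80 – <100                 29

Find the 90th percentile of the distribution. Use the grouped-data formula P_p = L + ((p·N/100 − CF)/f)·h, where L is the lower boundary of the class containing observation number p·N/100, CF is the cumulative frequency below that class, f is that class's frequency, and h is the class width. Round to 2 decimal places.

93.66

N = 92; target position k = 90/100 · 92 = 82.8.
Cumulative frequencies: 15, 42, 47, 63, 92.
Observation 82.8 falls in the class 80 – <100.
L = 80, CF = 63, f = 29, h = 20.
P90 = 80 + ((82.8 − 63)/29)·20 = 80 + 13.6552 = 93.6552.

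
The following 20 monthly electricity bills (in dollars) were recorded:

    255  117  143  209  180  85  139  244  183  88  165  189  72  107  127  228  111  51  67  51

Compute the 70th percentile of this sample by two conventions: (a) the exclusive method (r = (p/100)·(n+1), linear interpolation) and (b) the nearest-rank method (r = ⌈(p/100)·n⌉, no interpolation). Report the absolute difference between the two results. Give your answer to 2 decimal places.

2.10

Sorted: 51, 51, 67, 72, 85, 88, 107, 111, 117, 127, 139, 143, 165, 180, 183, 189, 209, 228, 244, 255.
n = 20.
(a) r = 14.7; between ranks 14 (180) and 15 (183): 182.1.
(b) the nearest-rank method: rank 14 → 180.
|182.1 − 180| = 2.1.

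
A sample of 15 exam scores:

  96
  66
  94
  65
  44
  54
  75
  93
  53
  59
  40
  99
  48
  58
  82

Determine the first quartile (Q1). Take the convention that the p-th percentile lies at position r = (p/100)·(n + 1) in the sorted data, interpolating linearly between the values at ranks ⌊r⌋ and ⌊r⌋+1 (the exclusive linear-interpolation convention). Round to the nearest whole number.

Sorted: 40, 44, 48, 53, 54, 58, 59, 65, 66, 75, 82, 93, 94, 96, 99.
n = 15.
r = (25/100)·(15 + 1) = 4.
r is an integer, so P25 is the value at rank 4: 53.

53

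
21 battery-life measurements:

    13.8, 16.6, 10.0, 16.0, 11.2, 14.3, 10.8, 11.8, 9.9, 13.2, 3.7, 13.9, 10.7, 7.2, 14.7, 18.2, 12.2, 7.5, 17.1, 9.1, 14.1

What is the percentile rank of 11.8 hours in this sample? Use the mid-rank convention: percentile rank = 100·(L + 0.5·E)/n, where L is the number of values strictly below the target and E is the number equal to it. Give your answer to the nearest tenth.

Sorted: 3.7, 7.2, 7.5, 9.1, 9.9, 10.0, 10.7, 10.8, 11.2, 11.8, 12.2, 13.2, 13.8, 13.9, 14.1, 14.3, 14.7, 16.0, 16.6, 17.1, 18.2.
Count below 11.8: L = 9; count equal: E = 1; n = 21.
Percentile rank = 100·(9 + 0.5·1)/21 = 100·9.5/21 = 45.24.

45.2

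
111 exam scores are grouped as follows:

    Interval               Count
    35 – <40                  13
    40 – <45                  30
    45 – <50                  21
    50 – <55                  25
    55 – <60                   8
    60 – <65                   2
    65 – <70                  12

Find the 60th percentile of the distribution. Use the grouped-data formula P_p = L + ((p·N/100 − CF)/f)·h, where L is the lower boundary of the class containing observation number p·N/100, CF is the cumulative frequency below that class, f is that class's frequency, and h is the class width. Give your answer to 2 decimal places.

50.52

N = 111; target position k = 60/100 · 111 = 66.6.
Cumulative frequencies: 13, 43, 64, 89, 97, 99, 111.
Observation 66.6 falls in the class 50 – <55.
L = 50, CF = 64, f = 25, h = 5.
P60 = 50 + ((66.6 − 64)/25)·5 = 50 + 0.52 = 50.52.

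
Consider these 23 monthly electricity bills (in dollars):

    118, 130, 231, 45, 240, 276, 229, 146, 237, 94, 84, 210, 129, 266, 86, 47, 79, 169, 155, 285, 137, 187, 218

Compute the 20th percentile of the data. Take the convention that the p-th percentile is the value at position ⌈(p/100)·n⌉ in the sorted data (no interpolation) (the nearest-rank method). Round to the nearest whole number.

86

Sorted: 45, 47, 79, 84, 86, 94, 118, 129, 130, 137, 146, 155, 169, 187, 210, 218, 229, 231, 237, 240, 266, 276, 285.
n = 23.
Position = ⌈20/100 · 23⌉ = ⌈4.6⌉ = 5.
The value at rank 5 is 86.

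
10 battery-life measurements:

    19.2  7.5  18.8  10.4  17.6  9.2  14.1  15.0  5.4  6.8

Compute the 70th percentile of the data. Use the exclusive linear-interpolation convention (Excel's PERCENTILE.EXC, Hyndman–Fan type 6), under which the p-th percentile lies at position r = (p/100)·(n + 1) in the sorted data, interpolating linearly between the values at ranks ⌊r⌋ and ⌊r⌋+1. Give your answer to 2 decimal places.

Sorted: 5.4, 6.8, 7.5, 9.2, 10.4, 14.1, 15.0, 17.6, 18.8, 19.2.
n = 10.
r = (70/100)·(10 + 1) = 7.7.
Rank 7 is 15.0 and rank 8 is 17.6.
Interpolate: 15.0 + 0.7·(17.6 − 15.0) = 15.0 + 0.7·2.6 = 16.82.

16.82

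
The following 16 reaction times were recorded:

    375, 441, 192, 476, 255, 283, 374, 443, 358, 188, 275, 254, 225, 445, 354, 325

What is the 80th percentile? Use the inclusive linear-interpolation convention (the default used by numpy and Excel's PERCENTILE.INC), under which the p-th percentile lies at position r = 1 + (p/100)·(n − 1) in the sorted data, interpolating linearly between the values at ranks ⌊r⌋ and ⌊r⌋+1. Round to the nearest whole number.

441

Sorted: 188, 192, 225, 254, 255, 275, 283, 325, 354, 358, 374, 375, 441, 443, 445, 476.
n = 16.
r = 1 + (80/100)·(16 − 1) = 1 + 12 = 13.
r is an integer, so P80 is the value at rank 13: 441.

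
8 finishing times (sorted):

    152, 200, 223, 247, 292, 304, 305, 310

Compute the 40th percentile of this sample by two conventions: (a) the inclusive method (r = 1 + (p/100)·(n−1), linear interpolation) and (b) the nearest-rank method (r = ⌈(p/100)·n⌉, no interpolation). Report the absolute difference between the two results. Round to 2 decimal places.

n = 8.
(a) r = 3.8; between ranks 3 (223) and 4 (247): 242.2.
(b) the nearest-rank method: rank 4 → 247.
|242.2 − 247| = 4.8.

4.80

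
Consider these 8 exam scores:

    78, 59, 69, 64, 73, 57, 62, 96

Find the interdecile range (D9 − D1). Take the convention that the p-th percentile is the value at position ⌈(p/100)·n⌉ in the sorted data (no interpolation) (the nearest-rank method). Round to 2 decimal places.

39.00

Sorted: 57, 59, 62, 64, 69, 73, 78, 96.
n = 8.
P10: rank ⌈10/100·8⌉ = 1 → 57.
P90: rank ⌈90/100·8⌉ = 8 → 96.
Difference: 96 − 57 = 39.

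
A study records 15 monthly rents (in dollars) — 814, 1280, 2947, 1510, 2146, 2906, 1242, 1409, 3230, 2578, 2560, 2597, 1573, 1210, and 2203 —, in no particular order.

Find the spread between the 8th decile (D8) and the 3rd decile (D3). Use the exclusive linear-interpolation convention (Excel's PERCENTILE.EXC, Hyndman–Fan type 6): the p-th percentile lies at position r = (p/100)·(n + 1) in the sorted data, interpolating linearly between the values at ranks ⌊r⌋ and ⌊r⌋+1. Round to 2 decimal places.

Sorted: 814, 1210, 1242, 1280, 1409, 1510, 1573, 2146, 2203, 2560, 2578, 2597, 2906, 2947, 3230.
n = 15.
P30: r = 4.8; ranks 4–5 are 1280, 1409; interpolating gives 1383.2.
P80: r = 12.8; ranks 12–13 are 2597, 2906; interpolating gives 2844.2.
Difference: 2844.2 − 1383.2 = 1461.

1461.00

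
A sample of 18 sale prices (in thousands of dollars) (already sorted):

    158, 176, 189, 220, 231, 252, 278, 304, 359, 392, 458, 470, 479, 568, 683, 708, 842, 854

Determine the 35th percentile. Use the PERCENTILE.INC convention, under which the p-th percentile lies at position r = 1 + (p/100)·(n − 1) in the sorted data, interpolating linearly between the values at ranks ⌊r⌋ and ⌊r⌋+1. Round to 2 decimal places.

276.70

n = 18.
r = 1 + (35/100)·(18 − 1) = 1 + 5.95 = 6.95.
Rank 6 is 252 and rank 7 is 278.
Interpolate: 252 + 0.95·(278 − 252) = 252 + 0.95·26 = 276.7.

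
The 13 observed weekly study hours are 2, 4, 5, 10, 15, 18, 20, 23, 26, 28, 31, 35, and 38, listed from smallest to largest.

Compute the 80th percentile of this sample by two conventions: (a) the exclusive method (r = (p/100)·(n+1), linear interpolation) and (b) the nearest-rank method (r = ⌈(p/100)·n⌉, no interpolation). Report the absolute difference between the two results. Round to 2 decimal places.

n = 13.
(a) r = 11.2; between ranks 11 (31) and 12 (35): 31.8.
(b) the nearest-rank method: rank 11 → 31.
|31.8 − 31| = 0.8.

0.80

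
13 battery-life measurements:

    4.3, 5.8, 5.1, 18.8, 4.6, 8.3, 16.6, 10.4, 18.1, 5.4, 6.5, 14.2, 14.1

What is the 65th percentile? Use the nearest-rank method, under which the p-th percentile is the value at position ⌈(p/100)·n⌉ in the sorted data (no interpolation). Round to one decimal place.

14.1

Sorted: 4.3, 4.6, 5.1, 5.4, 5.8, 6.5, 8.3, 10.4, 14.1, 14.2, 16.6, 18.1, 18.8.
n = 13.
Position = ⌈65/100 · 13⌉ = ⌈8.45⌉ = 9.
The value at rank 9 is 14.1.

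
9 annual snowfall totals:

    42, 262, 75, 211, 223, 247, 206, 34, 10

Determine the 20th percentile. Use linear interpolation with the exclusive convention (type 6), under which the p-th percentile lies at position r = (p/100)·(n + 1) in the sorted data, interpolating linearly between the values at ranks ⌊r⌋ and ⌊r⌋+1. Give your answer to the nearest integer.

34

Sorted: 10, 34, 42, 75, 206, 211, 223, 247, 262.
n = 9.
r = (20/100)·(9 + 1) = 2.
r is an integer, so P20 is the value at rank 2: 34.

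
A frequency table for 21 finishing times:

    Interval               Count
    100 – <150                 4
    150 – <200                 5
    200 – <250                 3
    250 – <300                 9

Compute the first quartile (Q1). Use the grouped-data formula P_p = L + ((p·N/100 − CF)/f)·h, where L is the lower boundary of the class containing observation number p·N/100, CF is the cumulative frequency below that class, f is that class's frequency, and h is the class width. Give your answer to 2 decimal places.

162.50

N = 21; target position k = 25/100 · 21 = 5.25.
Cumulative frequencies: 4, 9, 12, 21.
Observation 5.25 falls in the class 150 – <200.
L = 150, CF = 4, f = 5, h = 50.
P25 = 150 + ((5.25 − 4)/5)·50 = 150 + 12.5 = 162.5.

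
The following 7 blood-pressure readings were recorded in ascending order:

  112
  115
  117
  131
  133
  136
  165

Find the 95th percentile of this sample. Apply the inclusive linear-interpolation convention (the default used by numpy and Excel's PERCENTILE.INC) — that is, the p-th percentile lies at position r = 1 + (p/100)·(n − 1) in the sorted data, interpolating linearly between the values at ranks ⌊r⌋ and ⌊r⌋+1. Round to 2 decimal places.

n = 7.
r = 1 + (95/100)·(7 − 1) = 1 + 5.7 = 6.7.
Rank 6 is 136 and rank 7 is 165.
Interpolate: 136 + 0.7·(165 − 136) = 136 + 0.7·29 = 156.3.

156.30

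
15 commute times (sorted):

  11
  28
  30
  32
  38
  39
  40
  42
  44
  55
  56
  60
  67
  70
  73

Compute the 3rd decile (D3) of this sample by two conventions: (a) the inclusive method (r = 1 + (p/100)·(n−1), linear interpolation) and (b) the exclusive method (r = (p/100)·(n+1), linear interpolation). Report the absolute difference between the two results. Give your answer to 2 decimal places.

n = 15.
(a) r = 5.2; between ranks 5 (38) and 6 (39): 38.2.
(b) r = 4.8; between ranks 4 (32) and 5 (38): 36.8.
|38.2 − 36.8| = 1.4.

1.40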